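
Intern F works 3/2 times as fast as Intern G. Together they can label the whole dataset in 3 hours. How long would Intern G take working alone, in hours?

15/2 hours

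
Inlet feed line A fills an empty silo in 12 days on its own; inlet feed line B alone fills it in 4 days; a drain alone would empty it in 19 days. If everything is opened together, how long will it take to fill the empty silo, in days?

Net rate = 1/12 + 1/4 − 1/19 = (19 + 57 − 12)/228 = 64/228 = 16/57 per day.
Filling time = 1 ÷ (16/57) = 57/16 days.

57/16 days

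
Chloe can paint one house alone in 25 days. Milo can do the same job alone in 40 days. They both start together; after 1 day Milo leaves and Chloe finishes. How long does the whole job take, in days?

195/8 days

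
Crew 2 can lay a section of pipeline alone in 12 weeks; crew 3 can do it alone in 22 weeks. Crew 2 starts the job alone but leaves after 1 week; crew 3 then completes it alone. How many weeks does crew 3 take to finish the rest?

121/6 weeks

In 1 week crew 2 does 1/12 of the job, leaving 11/12.
Crew 3 works at 1/22 per week, so finishing takes 11/12 ÷ 1/22 = 121/6 weeks.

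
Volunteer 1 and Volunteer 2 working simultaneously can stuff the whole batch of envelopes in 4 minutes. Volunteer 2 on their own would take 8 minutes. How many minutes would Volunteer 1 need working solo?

Combined rate is 1/4 per minute.
Known contribution: 1/8 per minute.
So Volunteer 1's rate is 1/4 − 1/8 = 1/8, meaning 8 minutes alone.

8 minutes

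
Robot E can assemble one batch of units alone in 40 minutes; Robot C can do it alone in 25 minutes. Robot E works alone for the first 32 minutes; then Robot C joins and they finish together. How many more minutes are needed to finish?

In 32 minutes Robot E does 32/40 = 4/5 of the job, leaving 1/5.
Robot E and Robot C together work at 13/200 per minute, so finishing takes 1/5 ÷ 13/200 = 40/13 minutes.

40/13 minutes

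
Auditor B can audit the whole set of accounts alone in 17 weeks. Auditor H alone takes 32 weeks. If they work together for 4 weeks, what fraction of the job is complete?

49/136

Combined rate: 1/17 + 1/32 = (32 + 17)/544 = 49/544 per week.
In 4 weeks they complete 4·49/544 = 49/136 of the job.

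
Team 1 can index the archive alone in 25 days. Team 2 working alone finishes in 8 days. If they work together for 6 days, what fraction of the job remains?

1/100

Combined rate: 1/25 + 1/8 = (8 + 25)/200 = 33/200 per day.
In 6 days they complete 6·33/200 = 99/100 of the job.
So 1/100 remains.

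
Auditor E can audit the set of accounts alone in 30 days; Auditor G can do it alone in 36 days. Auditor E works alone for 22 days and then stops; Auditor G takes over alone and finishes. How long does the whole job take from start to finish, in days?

In 22 days Auditor E does 22/30 = 11/15 of the job, leaving 4/15.
Auditor G works at 1/36 per day, so finishing takes 4/15 ÷ 1/36 = 48/5 days.
Total time = 22 + 48/5 = 158/5 days.

158/5 days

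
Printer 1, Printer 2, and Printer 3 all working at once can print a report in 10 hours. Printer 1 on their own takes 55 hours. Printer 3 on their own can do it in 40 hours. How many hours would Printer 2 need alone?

88/5 hours

Combined rate is 1/10 per hour.
Known contribution: 1/55 + 1/40 = (8 + 11)/440 = 19/440 per hour.
So Printer 2's rate is 1/10 − 19/440 = 5/88, meaning 88/5 hours alone.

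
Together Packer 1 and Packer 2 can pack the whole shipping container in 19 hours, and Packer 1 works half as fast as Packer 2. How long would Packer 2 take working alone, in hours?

Let Packer 2's rate be r; then Packer 1's rate is (1/2)r, so together (1/2 + 1)r = (3/2)r = 1/19.
Thus r = 2/57 per hour.
Packer 2 alone: 57/2 hours; Packer 1 alone: 57 hours.

57/2 hours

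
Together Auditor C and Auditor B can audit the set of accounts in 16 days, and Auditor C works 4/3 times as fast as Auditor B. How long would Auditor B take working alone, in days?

Let Auditor B's rate be r; then Auditor C's rate is (4/3)r, so together (4/3 + 1)r = (7/3)r = 1/16.
Thus r = 3/112 per day.
Auditor B alone: 112/3 days; Auditor C alone: 28 days.

112/3 days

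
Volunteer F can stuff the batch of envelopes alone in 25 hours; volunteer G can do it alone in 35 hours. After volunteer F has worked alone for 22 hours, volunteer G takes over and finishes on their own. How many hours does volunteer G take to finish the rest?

In 22 hours volunteer F does 22/25 of the job, leaving 3/25.
Volunteer G works at 1/35 per hour, so finishing takes 3/25 ÷ 1/35 = 21/5 hours.

21/5 hours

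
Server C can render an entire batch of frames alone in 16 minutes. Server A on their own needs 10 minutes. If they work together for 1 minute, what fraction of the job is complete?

13/80

Combined rate: 1/16 + 1/10 = (5 + 8)/80 = 13/80 per minute.
In 1 minute they complete 1·13/80 = 13/80 of the job.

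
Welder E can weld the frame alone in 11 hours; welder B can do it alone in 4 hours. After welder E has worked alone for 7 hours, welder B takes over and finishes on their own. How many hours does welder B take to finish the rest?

16/11 hours

In 7 hours welder E does 7/11 of the job, leaving 4/11.
Welder B works at 1/4 per hour, so finishing takes 4/11 ÷ 1/4 = 16/11 hours.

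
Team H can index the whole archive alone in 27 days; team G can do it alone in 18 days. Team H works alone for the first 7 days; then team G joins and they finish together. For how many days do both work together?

8 days

In 7 days team H does 7/27 of the job, leaving 20/27.
Team H and team G together work at 5/54 per day, so finishing takes 20/27 ÷ 5/54 = 8 days.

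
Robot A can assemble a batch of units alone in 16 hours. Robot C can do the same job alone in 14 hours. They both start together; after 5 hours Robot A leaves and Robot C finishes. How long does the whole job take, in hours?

77/8 hours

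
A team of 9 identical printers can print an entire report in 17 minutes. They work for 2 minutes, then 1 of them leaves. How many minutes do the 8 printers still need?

One printer does 1/153 of the job per minute.
After 2 minutes with 9 printers, 2/17 is done (15/17 left).
With 8 printers the rate is 8/153, so the rest takes 15/17 ÷ 8/153 = 135/8 minutes.

135/8 minutes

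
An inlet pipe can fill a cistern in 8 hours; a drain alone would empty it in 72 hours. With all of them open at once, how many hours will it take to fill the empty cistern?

Net rate = 1/8 − 1/72 = (9 − 1)/72 = 8/72 = 1/9 per hour.
Filling time = 1 ÷ (1/9) = 9 hours.

9 hours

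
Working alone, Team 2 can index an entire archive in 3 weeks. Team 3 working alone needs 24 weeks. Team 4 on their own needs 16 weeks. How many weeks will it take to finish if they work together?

Combined rate: 1/3 + 1/24 + 1/16 = (16 + 2 + 3)/48 = 21/48 = 7/16 per week.
Time = 1 ÷ (7/16) = 16/7 weeks.

16/7 weeks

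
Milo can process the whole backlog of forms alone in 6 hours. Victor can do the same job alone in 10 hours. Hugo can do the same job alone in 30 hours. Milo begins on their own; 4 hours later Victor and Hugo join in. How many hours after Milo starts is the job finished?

In the first 4 hours Milo alone does 4/6 = 2/3 of the job, leaving 1/3.
Once everyone is working, combined rate: 1/6 + 1/10 + 1/30 = (5 + 3 + 1)/30 = 9/30 = 3/10 per hour.
Remaining 1/3 at 3/10 per hour takes 10/9 hours.
Total from the start = 4 + 10/9 = 46/9 hours.

46/9 hours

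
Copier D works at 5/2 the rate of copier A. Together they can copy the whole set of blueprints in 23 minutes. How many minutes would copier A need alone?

161/2 minutes

Let copier A's rate be r; then copier D's rate is (5/2)r, so together (5/2 + 1)r = (7/2)r = 1/23.
Thus r = 2/161 per minute.
Copier A alone: 161/2 minutes; copier D alone: 161/5 minutes.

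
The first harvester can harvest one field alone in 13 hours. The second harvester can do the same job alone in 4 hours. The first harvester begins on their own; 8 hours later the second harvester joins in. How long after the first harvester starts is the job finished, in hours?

156/17 hours

In the first 8 hours the first harvester alone does 8/13 of the job, leaving 5/13.
Once everyone is working, combined rate: 1/13 + 1/4 = (4 + 13)/52 = 17/52 per hour.
Remaining 5/13 at 17/52 per hour takes 20/17 hours.
Total from the start = 8 + 20/17 = 156/17 hours.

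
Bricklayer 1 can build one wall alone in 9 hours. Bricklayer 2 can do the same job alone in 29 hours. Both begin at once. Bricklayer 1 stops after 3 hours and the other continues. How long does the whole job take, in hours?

58/3 hours

In the first 3 hours the combined rate is 38/261, so 38/87 of the job is done, leaving 49/87.
After Bricklayer 1 leaves the rate is 1/29 per hour; the remaining 49/87 takes 49/3 hours.
Total = 3 + 49/3 = 58/3 hours.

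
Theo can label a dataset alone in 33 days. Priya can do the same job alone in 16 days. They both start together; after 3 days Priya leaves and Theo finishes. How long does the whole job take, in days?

In the first 3 days the combined rate is 49/528, so 49/176 of the job is done, leaving 127/176.
After Priya leaves the rate is 1/33 per day; the remaining 127/176 takes 381/16 days.
Total = 3 + 381/16 = 429/16 days.

429/16 days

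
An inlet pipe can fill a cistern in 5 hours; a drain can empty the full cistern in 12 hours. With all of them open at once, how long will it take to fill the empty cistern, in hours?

Net rate = 1/5 − 1/12 = (12 − 5)/60 = 7/60 per hour.
Filling time = 1 ÷ (7/60) = 60/7 hours.

60/7 hours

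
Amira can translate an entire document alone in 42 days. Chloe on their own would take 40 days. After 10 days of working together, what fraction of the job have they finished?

Combined rate: 1/42 + 1/40 = (20 + 21)/840 = 41/840 per day.
In 10 days they complete 10·41/840 = 41/84 of the job.

41/84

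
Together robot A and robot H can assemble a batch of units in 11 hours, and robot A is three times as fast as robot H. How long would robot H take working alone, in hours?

Let robot H's rate be r; then robot A's rate is 3r, so together (3 + 1)r = 4r = 1/11.
Thus r = 1/44 per hour.
Robot H alone: 44 hours; robot A alone: 44/3 hours.

44 hours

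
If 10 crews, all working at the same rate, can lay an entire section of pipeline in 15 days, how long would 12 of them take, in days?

Total work is 10·15 = 150 crew-days.
With 12 crews: 150/12 = 25/2 days.

25/2 days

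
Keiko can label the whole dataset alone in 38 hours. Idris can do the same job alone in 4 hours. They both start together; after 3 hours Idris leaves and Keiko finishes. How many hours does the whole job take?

19/2 hours

In the first 3 hours the combined rate is 21/76, so 63/76 of the job is done, leaving 13/76.
After Idris leaves the rate is 1/38 per hour; the remaining 13/76 takes 13/2 hours.
Total = 3 + 13/2 = 19/2 hours.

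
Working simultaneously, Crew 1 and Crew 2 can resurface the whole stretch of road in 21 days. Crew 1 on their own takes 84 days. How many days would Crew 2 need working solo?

Combined rate is 1/21 per day.
Known contribution: 1/84 per day.
So Crew 2's rate is 1/21 − 1/84 = 1/28, meaning 28 days alone.

28 days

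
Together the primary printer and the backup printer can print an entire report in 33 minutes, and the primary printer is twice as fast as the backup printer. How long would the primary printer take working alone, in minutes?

99/2 minutes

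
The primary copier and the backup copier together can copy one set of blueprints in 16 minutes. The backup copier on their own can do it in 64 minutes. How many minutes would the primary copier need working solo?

Combined rate is 1/16 per minute.
Known contribution: 1/64 per minute.
So the primary copier's rate is 1/16 − 1/64 = 3/64, meaning 64/3 minutes alone.

64/3 minutes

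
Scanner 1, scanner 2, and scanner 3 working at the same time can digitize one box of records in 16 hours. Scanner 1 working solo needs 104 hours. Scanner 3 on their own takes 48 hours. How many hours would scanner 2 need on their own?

Combined rate is 1/16 per hour.
Known contribution: 1/104 + 1/48 = (6 + 13)/624 = 19/624 per hour.
So scanner 2's rate is 1/16 − 19/624 = 5/156, meaning 156/5 hours alone.

156/5 hours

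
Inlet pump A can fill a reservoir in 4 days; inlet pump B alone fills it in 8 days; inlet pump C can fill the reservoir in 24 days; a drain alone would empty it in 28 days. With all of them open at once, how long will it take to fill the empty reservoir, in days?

Net rate = 1/4 + 1/8 + 1/24 − 1/28 = (42 + 21 + 7 − 6)/168 = 64/168 = 8/21 per day.
Filling time = 1 ÷ (8/21) = 21/8 days.

21/8 days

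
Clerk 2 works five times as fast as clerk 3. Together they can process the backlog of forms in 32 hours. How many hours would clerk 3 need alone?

192 hours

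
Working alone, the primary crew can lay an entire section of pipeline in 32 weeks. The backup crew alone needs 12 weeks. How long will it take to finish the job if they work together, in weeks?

Combined rate: 1/32 + 1/12 = (3 + 8)/96 = 11/96 per week.
Time = 1 ÷ (11/96) = 96/11 weeks.

96/11 weeks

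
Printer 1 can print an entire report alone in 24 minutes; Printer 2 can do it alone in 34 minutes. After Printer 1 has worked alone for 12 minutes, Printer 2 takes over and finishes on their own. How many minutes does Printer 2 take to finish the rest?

In 12 minutes Printer 1 does 12/24 = 1/2 of the job, leaving 1/2.
Printer 2 works at 1/34 per minute, so finishing takes 1/2 ÷ 1/34 = 17 minutes.

17 minutes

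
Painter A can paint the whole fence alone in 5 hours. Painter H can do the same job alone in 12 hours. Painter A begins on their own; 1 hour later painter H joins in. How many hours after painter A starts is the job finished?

65/17 hours

In the first 1 hour painter A alone does 1/5 of the job, leaving 4/5.
Once everyone is working, combined rate: 1/5 + 1/12 = (12 + 5)/60 = 17/60 per hour.
Remaining 4/5 at 17/60 per hour takes 48/17 hours.
Total from the start = 1 + 48/17 = 65/17 hours.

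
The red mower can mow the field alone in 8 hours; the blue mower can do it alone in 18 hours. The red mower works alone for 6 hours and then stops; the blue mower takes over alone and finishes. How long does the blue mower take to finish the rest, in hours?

In 6 hours the red mower does 6/8 = 3/4 of the job, leaving 1/4.
The blue mower works at 1/18 per hour, so finishing takes 1/4 ÷ 1/18 = 9/2 hours.

9/2 hours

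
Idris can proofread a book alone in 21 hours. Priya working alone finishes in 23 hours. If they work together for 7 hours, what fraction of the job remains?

25/69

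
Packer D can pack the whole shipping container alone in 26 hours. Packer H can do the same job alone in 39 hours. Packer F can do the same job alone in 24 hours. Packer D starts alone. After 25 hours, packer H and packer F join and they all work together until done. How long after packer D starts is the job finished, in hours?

279/11 hours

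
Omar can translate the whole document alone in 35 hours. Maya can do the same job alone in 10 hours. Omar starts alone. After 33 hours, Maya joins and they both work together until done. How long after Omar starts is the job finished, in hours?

In the first 33 hours Omar alone does 33/35 of the job, leaving 2/35.
Once everyone is working, combined rate: 1/35 + 1/10 = (2 + 7)/70 = 9/70 per hour.
Remaining 2/35 at 9/70 per hour takes 4/9 hours.
Total from the start = 33 + 4/9 = 301/9 hours.

301/9 hours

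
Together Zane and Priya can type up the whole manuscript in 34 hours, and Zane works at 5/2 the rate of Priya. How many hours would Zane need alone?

Let Priya's rate be r; then Zane's rate is (5/2)r, so together (5/2 + 1)r = (7/2)r = 1/34.
Thus r = 1/119 per hour.
Priya alone: 119 hours; Zane alone: 238/5 hours.

238/5 hours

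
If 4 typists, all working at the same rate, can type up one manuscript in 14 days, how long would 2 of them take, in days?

28 days

Total work is 4·14 = 56 typist-days.
With 2 typists: 56/2 = 28 days.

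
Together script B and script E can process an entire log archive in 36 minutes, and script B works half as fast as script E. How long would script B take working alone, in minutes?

Let script E's rate be r; then script B's rate is (1/2)r, so together (1/2 + 1)r = (3/2)r = 1/36.
Thus r = 1/54 per minute.
Script E alone: 54 minutes; script B alone: 108 minutes.

108 minutes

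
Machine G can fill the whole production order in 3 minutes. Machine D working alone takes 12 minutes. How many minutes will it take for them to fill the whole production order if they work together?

12/5 minutes

With two workers the combined time is the product over the sum: 3·12/(3+12) = 36/15 = 12/5 minutes.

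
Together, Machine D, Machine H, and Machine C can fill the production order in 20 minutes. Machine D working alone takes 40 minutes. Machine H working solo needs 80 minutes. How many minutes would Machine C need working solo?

Combined rate is 1/20 per minute.
Known contribution: 1/40 + 1/80 = (2 + 1)/80 = 3/80 per minute.
So Machine C's rate is 1/20 − 3/80 = 1/80, meaning 80 minutes alone.

80 minutes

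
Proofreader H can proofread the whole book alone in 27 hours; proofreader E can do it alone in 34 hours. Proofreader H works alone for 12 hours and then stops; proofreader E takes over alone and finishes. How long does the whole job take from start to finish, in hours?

278/9 hours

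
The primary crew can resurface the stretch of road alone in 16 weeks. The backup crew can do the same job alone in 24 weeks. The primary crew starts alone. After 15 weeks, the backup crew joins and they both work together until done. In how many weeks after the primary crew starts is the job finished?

78/5 weeks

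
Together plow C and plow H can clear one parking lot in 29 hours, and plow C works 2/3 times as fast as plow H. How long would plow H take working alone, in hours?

145/3 hours

Let plow H's rate be r; then plow C's rate is (2/3)r, so together (2/3 + 1)r = (5/3)r = 1/29.
Thus r = 3/145 per hour.
Plow H alone: 145/3 hours; plow C alone: 145/2 hours.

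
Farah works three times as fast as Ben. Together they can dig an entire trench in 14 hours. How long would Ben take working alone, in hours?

56 hours

Let Ben's rate be r; then Farah's rate is 3r, so together (3 + 1)r = 4r = 1/14.
Thus r = 1/56 per hour.
Ben alone: 56 hours; Farah alone: 56/3 hours.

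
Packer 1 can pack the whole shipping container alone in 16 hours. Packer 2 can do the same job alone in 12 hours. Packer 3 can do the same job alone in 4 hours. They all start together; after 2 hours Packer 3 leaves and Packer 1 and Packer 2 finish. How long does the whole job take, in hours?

In the first 2 hours the combined rate is 19/48, so 19/24 of the job is done, leaving 5/24.
After Packer 3 leaves the rate is 7/48 per hour; the remaining 5/24 takes 10/7 hours.
Total = 2 + 10/7 = 24/7 hours.

24/7 hours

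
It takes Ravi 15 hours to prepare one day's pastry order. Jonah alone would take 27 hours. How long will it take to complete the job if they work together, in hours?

135/14 hours

With two workers the combined time is the product over the sum: 15·27/(15+27) = 405/42 = 135/14 hours.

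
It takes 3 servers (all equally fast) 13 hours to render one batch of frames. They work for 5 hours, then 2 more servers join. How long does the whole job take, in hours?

49/5 hours

One server does 1/39 of the job per hour.
After 5 hours with 3 servers, 5/13 is done (8/13 left).
With 5 servers the rate is 5/39, so the rest takes 8/13 ÷ 5/39 = 24/5 hours.
Total = 5 + 24/5 = 49/5 hours.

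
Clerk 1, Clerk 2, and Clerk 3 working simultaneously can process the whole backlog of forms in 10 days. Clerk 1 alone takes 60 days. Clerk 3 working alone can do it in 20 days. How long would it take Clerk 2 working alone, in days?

Combined rate is 1/10 per day.
Known contribution: 1/60 + 1/20 = (1 + 3)/60 = 4/60 = 1/15 per day.
So Clerk 2's rate is 1/10 − 1/15 = 1/30, meaning 30 days alone.

30 days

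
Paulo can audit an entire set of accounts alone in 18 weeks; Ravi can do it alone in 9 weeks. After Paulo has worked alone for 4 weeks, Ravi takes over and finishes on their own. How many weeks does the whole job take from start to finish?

11 weeks

In 4 weeks Paulo does 4/18 = 2/9 of the job, leaving 7/9.
Ravi works at 1/9 per week, so finishing takes 7/9 ÷ 1/9 = 7 weeks.
Total time = 4 + 7 = 11 weeks.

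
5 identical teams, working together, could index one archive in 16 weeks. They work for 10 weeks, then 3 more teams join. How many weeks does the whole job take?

One team does 1/80 of the job per week.
After 10 weeks with 5 teams, 5/8 is done (3/8 left).
With 8 teams the rate is 8/80 = 1/10, so the rest takes 3/8 ÷ 1/10 = 15/4 weeks.
Total = 10 + 15/4 = 55/4 weeks.

55/4 weeks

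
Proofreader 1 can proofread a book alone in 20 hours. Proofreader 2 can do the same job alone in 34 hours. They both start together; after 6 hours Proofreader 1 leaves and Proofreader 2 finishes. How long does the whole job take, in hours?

119/5 hours

In the first 6 hours the combined rate is 27/340, so 81/170 of the job is done, leaving 89/170.
After Proofreader 1 leaves the rate is 1/34 per hour; the remaining 89/170 takes 89/5 hours.
Total = 6 + 89/5 = 119/5 hours.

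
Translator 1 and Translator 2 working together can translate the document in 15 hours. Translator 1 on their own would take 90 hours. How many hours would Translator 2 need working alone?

Combined rate is 1/15 per hour.
Known contribution: 1/90 per hour.
So Translator 2's rate is 1/15 − 1/90 = 1/18, meaning 18 hours alone.

18 hours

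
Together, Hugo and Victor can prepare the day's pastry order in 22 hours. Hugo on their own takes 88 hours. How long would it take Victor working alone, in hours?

Combined rate is 1/22 per hour.
Known contribution: 1/88 per hour.
So Victor's rate is 1/22 − 1/88 = 3/88, meaning 88/3 hours alone.

88/3 hours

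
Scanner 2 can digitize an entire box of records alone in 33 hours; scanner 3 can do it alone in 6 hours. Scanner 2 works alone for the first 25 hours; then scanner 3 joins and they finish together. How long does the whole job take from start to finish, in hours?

In 25 hours scanner 2 does 25/33 of the job, leaving 8/33.
Scanner 2 and scanner 3 together work at 13/66 per hour, so finishing takes 8/33 ÷ 13/66 = 16/13 hours.
Total time = 25 + 16/13 = 341/13 hours.

341/13 hours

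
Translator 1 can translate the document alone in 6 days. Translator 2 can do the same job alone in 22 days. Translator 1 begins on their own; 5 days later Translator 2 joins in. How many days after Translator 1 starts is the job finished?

In the first 5 days Translator 1 alone does 5/6 of the job, leaving 1/6.
Once everyone is working, combined rate: 1/6 + 1/22 = (11 + 3)/66 = 14/66 = 7/33 per day.
Remaining 1/6 at 7/33 per day takes 11/14 days.
Total from the start = 5 + 11/14 = 81/14 days.

81/14 days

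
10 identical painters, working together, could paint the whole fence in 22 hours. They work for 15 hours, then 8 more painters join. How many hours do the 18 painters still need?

One painter does 1/220 of the job per hour.
After 15 hours with 10 painters, 15/22 is done (7/22 left).
With 18 painters the rate is 18/220 = 9/110, so the rest takes 7/22 ÷ 9/110 = 35/9 hours.

35/9 hours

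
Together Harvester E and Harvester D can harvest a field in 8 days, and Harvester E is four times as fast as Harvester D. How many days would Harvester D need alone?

40 days

Let Harvester D's rate be r; then Harvester E's rate is 4r, so together (4 + 1)r = 5r = 1/8.
Thus r = 1/40 per day.
Harvester D alone: 40 days; Harvester E alone: 10 days.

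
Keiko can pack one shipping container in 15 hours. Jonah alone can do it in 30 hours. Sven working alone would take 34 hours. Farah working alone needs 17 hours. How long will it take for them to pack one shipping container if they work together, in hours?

85/16 hours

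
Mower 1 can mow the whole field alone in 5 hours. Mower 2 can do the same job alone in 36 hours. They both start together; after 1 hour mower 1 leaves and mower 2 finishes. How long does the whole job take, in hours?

In the first 1 hour the combined rate is 41/180, so 41/180 of the job is done, leaving 139/180.
After mower 1 leaves the rate is 1/36 per hour; the remaining 139/180 takes 139/5 hours.
Total = 1 + 139/5 = 144/5 hours.

144/5 hours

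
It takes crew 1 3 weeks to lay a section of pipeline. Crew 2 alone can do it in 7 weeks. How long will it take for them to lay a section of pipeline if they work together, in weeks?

21/10 weeks

Combined rate: 1/3 + 1/7 = (7 + 3)/21 = 10/21 per week.
Time = 1 ÷ (10/21) = 21/10 weeks.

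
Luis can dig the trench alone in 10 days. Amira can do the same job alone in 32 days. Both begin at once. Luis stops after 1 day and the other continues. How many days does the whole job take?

144/5 days

In the first 1 day the combined rate is 21/160, so 21/160 of the job is done, leaving 139/160.
After Luis leaves the rate is 1/32 per day; the remaining 139/160 takes 139/5 days.
Total = 1 + 139/5 = 144/5 days.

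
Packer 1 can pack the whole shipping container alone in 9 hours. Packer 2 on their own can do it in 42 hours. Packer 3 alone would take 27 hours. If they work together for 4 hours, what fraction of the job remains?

Combined rate: 1/9 + 1/42 + 1/27 = (42 + 9 + 14)/378 = 65/378 per hour.
In 4 hours they complete 4·65/378 = 130/189 of the job.
So 59/189 remains.

59/189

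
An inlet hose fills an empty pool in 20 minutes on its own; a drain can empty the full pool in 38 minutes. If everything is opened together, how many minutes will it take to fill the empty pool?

Net rate = 1/20 − 1/38 = (19 − 10)/380 = 9/380 per minute.
Filling time = 1 ÷ (9/380) = 380/9 minutes.

380/9 minutes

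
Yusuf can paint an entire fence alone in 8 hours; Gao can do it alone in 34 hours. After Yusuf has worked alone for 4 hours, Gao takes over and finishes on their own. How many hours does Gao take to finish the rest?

In 4 hours Yusuf does 4/8 = 1/2 of the job, leaving 1/2.
Gao works at 1/34 per hour, so finishing takes 1/2 ÷ 1/34 = 17 hours.

17 hours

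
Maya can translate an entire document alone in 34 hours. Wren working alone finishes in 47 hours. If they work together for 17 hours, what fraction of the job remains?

13/94

Combined rate: 1/34 + 1/47 = (47 + 34)/1598 = 81/1598 per hour.
In 17 hours they complete 17·81/1598 = 81/94 of the job.
So 13/94 remains.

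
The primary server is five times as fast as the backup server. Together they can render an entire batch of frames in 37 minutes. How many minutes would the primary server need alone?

222/5 minutes

Let the backup server's rate be r; then the primary server's rate is 5r, so together (5 + 1)r = 6r = 1/37.
Thus r = 1/222 per minute.
The backup server alone: 222 minutes; the primary server alone: 222/5 minutes.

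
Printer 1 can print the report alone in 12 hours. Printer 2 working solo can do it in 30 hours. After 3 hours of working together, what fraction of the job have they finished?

7/20

Combined rate: 1/12 + 1/30 = (5 + 2)/60 = 7/60 per hour.
In 3 hours they complete 3·7/60 = 7/20 of the job.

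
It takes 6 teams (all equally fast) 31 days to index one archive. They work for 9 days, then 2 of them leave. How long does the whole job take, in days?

42 days

One team does 1/186 of the job per day.
After 9 days with 6 teams, 9/31 is done (22/31 left).
With 4 teams the rate is 4/186 = 2/93, so the rest takes 22/31 ÷ 2/93 = 33 days.
Total = 9 + 33 = 42 days.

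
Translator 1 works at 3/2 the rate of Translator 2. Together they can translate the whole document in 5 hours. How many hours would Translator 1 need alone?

Let Translator 2's rate be r; then Translator 1's rate is (3/2)r, so together (3/2 + 1)r = (5/2)r = 1/5.
Thus r = 2/25 per hour.
Translator 2 alone: 25/2 hours; Translator 1 alone: 25/3 hours.

25/3 hours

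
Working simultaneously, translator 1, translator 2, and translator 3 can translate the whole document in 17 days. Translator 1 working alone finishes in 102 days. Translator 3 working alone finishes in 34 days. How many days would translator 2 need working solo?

51 days

Combined rate is 1/17 per day.
Known contribution: 1/102 + 1/34 = (1 + 3)/102 = 4/102 = 2/51 per day.
So translator 2's rate is 1/17 − 2/51 = 1/51, meaning 51 days alone.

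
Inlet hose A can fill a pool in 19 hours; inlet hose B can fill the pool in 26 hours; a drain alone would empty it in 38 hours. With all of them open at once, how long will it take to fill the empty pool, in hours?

247/16 hours

Net rate = 1/19 + 1/26 − 1/38 = (26 + 19 − 13)/494 = 32/494 = 16/247 per hour.
Filling time = 1 ÷ (16/247) = 247/16 hours.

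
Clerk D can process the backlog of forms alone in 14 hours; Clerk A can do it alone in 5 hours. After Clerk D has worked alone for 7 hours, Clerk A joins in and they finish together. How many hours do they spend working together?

35/19 hours

In 7 hours Clerk D does 7/14 = 1/2 of the job, leaving 1/2.
Clerk D and Clerk A together work at 19/70 per hour, so finishing takes 1/2 ÷ 19/70 = 35/19 hours.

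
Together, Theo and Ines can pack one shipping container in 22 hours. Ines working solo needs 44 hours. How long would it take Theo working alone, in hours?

44 hours

Combined rate is 1/22 per hour.
Known contribution: 1/44 per hour.
So Theo's rate is 1/22 − 1/44 = 1/44, meaning 44 hours alone.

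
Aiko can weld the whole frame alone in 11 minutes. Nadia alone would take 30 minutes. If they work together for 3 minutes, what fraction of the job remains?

69/110

Combined rate: 1/11 + 1/30 = (30 + 11)/330 = 41/330 per minute.
In 3 minutes they complete 3·41/330 = 41/110 of the job.
So 69/110 remains.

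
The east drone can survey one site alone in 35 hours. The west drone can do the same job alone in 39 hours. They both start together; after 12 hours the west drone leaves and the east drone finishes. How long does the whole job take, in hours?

In the first 12 hours the combined rate is 74/1365, so 296/455 of the job is done, leaving 159/455.
After the west drone leaves the rate is 1/35 per hour; the remaining 159/455 takes 159/13 hours.
Total = 12 + 159/13 = 315/13 hours.

315/13 hours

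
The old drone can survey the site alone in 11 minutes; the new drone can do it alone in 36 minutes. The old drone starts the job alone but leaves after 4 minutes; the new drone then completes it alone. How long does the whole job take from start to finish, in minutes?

296/11 minutes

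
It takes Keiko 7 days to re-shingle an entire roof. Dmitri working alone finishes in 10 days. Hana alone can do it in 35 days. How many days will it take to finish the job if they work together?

70/19 days

Combined rate: 1/7 + 1/10 + 1/35 = (10 + 7 + 2)/70 = 19/70 per day.
Time = 1 ÷ (19/70) = 70/19 days.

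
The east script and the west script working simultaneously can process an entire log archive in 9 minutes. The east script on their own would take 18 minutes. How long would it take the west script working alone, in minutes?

18 minutes

Combined rate is 1/9 per minute.
Known contribution: 1/18 per minute.
So the west script's rate is 1/9 − 1/18 = 1/18, meaning 18 minutes alone.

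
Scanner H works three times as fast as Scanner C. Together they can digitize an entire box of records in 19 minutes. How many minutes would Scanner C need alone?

Let Scanner C's rate be r; then Scanner H's rate is 3r, so together (3 + 1)r = 4r = 1/19.
Thus r = 1/76 per minute.
Scanner C alone: 76 minutes; Scanner H alone: 76/3 minutes.

76 minutes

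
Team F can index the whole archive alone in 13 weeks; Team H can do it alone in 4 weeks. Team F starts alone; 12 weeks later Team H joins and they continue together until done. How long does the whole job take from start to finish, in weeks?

In 12 weeks Team F does 12/13 of the job, leaving 1/13.
Team F and Team H together work at 17/52 per week, so finishing takes 1/13 ÷ 17/52 = 4/17 weeks.
Total time = 12 + 4/17 = 208/17 weeks.

208/17 weeks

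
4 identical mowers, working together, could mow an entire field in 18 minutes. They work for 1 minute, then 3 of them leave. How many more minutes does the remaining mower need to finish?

68 minutes

One mower does 1/72 of the job per minute.
After 1 minute with 4 mowers, 1/18 is done (17/18 left).
With 1 mower the rate is 1/72, so the rest takes 17/18 ÷ 1/72 = 68 minutes.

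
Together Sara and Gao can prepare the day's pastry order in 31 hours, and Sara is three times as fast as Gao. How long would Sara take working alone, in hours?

124/3 hours

Let Gao's rate be r; then Sara's rate is 3r, so together (3 + 1)r = 4r = 1/31.
Thus r = 1/124 per hour.
Gao alone: 124 hours; Sara alone: 124/3 hours.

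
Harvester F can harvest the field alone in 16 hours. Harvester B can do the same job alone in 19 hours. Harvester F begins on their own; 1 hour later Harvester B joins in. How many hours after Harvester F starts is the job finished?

64/7 hours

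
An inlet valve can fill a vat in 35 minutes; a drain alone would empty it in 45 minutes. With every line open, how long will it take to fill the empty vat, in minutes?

315/2 minutes

Net rate = 1/35 − 1/45 = (9 − 7)/315 = 2/315 per minute.
Filling time = 1 ÷ (2/315) = 315/2 minutes.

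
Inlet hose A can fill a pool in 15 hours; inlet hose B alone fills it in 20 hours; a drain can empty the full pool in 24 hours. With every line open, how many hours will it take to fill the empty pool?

Net rate = 1/15 + 1/20 − 1/24 = (8 + 6 − 5)/120 = 9/120 = 3/40 per hour.
Filling time = 1 ÷ (3/40) = 40/3 hours.

40/3 hours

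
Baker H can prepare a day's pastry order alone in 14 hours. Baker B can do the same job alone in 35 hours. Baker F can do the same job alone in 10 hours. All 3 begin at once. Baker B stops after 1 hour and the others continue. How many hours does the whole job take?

17/3 hours

In the first 1 hour the combined rate is 1/5, so 1/5 of the job is done, leaving 4/5.
After baker B leaves the rate is 6/35 per hour; the remaining 4/5 takes 14/3 hours.
Total = 1 + 14/3 = 17/3 hours.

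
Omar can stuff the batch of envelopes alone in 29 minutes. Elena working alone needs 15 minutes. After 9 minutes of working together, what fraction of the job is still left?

13/145

Combined rate: 1/29 + 1/15 = (15 + 29)/435 = 44/435 per minute.
In 9 minutes they complete 9·44/435 = 132/145 of the job.
So 13/145 remains.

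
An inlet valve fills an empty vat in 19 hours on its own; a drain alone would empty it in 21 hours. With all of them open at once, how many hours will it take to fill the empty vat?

399/2 hours

Net rate = 1/19 − 1/21 = (21 − 19)/399 = 2/399 per hour.
Filling time = 1 ÷ (2/399) = 399/2 hours.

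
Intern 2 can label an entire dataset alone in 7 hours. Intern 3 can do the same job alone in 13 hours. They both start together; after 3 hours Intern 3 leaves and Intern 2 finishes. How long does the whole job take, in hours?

In the first 3 hours the combined rate is 20/91, so 60/91 of the job is done, leaving 31/91.
After Intern 3 leaves the rate is 1/7 per hour; the remaining 31/91 takes 31/13 hours.
Total = 3 + 31/13 = 70/13 hours.

70/13 hours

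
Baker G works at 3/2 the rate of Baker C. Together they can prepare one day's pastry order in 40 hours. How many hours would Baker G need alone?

Let Baker C's rate be r; then Baker G's rate is (3/2)r, so together (3/2 + 1)r = (5/2)r = 1/40.
Thus r = 1/100 per hour.
Baker C alone: 100 hours; Baker G alone: 200/3 hours.

200/3 hours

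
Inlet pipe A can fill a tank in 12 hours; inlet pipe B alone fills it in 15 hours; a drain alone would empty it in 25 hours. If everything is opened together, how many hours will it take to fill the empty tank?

100/11 hours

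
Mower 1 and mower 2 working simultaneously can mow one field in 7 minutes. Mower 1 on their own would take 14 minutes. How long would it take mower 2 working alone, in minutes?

Combined rate is 1/7 per minute.
Known contribution: 1/14 per minute.
So mower 2's rate is 1/7 − 1/14 = 1/14, meaning 14 minutes alone.

14 minutes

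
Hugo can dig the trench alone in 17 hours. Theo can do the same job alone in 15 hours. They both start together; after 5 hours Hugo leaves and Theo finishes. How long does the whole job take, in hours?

180/17 hours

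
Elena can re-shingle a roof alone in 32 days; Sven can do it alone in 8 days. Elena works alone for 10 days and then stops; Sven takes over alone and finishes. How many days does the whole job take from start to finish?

In 10 days Elena does 10/32 = 5/16 of the job, leaving 11/16.
Sven works at 1/8 per day, so finishing takes 11/16 ÷ 1/8 = 11/2 days.
Total time = 10 + 11/2 = 31/2 days.

31/2 days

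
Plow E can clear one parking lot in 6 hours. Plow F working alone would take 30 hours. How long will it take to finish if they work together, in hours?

5 hours

Combined rate: 1/6 + 1/30 = (5 + 1)/30 = 6/30 = 1/5 per hour.
Time = 1 ÷ (1/5) = 5 hours.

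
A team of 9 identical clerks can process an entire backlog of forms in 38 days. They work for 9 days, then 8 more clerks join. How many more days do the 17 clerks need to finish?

261/17 days

One clerk does 1/342 of the job per day.
After 9 days with 9 clerks, 9/38 is done (29/38 left).
With 17 clerks the rate is 17/342, so the rest takes 29/38 ÷ 17/342 = 261/17 days.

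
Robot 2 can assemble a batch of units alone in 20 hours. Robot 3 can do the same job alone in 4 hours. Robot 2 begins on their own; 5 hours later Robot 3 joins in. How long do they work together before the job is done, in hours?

In the first 5 hours Robot 2 alone does 5/20 = 1/4 of the job, leaving 3/4.
Once everyone is working, combined rate: 1/20 + 1/4 = (1 + 5)/20 = 6/20 = 3/10 per hour.
Remaining 3/4 at 3/10 per hour takes 5/2 hours.

5/2 hours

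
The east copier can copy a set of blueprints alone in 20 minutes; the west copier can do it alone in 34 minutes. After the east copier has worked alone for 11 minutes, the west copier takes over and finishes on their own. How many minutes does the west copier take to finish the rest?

153/10 minutes

In 11 minutes the east copier does 11/20 of the job, leaving 9/20.
The west copier works at 1/34 per minute, so finishing takes 9/20 ÷ 1/34 = 153/10 minutes.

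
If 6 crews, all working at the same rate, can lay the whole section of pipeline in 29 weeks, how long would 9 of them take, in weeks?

58/3 weeks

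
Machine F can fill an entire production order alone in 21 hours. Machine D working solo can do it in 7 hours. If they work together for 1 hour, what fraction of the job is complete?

Combined rate: 1/21 + 1/7 = (1 + 3)/21 = 4/21 per hour.
In 1 hour they complete 1·4/21 = 4/21 of the job.

4/21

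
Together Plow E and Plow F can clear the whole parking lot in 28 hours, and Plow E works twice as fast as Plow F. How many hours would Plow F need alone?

Let Plow F's rate be r; then Plow E's rate is 2r, so together (2 + 1)r = 3r = 1/28.
Thus r = 1/84 per hour.
Plow F alone: 84 hours; Plow E alone: 42 hours.

84 hours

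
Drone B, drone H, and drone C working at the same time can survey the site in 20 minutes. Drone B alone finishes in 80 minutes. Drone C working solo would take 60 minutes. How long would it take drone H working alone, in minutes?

48 minutes

Combined rate is 1/20 per minute.
Known contribution: 1/80 + 1/60 = (3 + 4)/240 = 7/240 per minute.
So drone H's rate is 1/20 − 7/240 = 1/48, meaning 48 minutes alone.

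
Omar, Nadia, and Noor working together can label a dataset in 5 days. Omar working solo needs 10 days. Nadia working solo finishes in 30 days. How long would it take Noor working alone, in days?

Combined rate is 1/5 per day.
Known contribution: 1/10 + 1/30 = (3 + 1)/30 = 4/30 = 2/15 per day.
So Noor's rate is 1/5 − 2/15 = 1/15, meaning 15 days alone.

15 days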